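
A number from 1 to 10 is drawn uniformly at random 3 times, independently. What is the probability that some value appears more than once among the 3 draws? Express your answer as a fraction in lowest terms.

7/25

P(all 3 different) = 10/10 · 9/10 · ··· · 8/10 = 18/25.
P(at least two equal) = 1 − 18/25 = 7/25.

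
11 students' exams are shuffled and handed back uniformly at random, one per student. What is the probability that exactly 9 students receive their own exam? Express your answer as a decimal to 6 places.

0.000001

Choose which 9 of the 11 are fixed: C(11,9) = 55 ways.
The remaining 2 must have no fixed point: D(2) = 1.
P = 55·1/39916800 = 1/725760 ≈ 0.000001.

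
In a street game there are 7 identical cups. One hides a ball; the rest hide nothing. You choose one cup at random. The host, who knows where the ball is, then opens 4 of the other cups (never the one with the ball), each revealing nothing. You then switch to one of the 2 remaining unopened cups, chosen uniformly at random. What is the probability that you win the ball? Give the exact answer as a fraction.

3/7

Your original cup holds the ball with probability 1/7, so the other 6 collectively hold it with probability 6/7.
The host can always find 4 empty cups to open, so the reveals don't change that 6/7; it is now spread over the 2 remaining unopened cups.
P(win by switching) = (6/7) · (1/2) = 3/7.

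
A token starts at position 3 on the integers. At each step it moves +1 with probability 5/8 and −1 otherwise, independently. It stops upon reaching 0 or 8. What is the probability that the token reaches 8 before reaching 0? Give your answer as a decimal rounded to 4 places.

0.7974

Let r = q/p = (3/8)/(5/8) = 3/5. The recurrence P(i) = p·P(i+1) + q·P(i−1) with P(0)=0, P(8)=1 gives P(i) = (1 − r^i)/(1 − r^8).
P(3) = (1 − (3/5)^3) / (1 − (3/5)^8) = 153125/192032 ≈ 0.7974.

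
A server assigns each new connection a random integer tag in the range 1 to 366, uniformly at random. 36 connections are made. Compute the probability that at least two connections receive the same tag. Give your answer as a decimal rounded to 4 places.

It's easier to compute the probability that all 36 are distinct.
P(all distinct) = 366/366 · 365/366 · ··· · 331/366 ≈ 0.1687.
So the probability of at least one match is 1 − 0.1687 = 0.8313.

0.8313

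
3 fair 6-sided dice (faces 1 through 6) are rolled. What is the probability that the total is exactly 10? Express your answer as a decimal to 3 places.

0.125

There are 6^3 = 216 equally likely outcomes.
The number of ordered 3-tuples from {1,…,6} summing to 10 is 27.
P(sum = 10) = 27/216 = 1/8 ≈ 0.125.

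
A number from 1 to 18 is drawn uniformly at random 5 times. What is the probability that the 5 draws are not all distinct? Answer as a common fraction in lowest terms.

P(all 5 different) = 18/18 · 17/18 · ··· · 14/18 = 1190/2187.
P(at least two equal) = 1 − 1190/2187 = 997/2187.

997/2187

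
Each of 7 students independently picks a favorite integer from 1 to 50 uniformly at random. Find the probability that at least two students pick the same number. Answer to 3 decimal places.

0.356

It's easier to compute the probability that all 7 are distinct.
P(all distinct) = 50/50 · 49/50 · ··· · 44/50 ≈ 0.644.
So the probability of at least one match is 1 − 0.644 = 0.356.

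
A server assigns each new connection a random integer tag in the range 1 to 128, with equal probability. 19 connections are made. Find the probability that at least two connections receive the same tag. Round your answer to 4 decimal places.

It's easier to compute the probability that all 19 are distinct.
P(all distinct) = 128/128 · 127/128 · ··· · 110/128 ≈ 0.2453.
So the probability of at least one match is 1 − 0.2453 = 0.7547.

0.7547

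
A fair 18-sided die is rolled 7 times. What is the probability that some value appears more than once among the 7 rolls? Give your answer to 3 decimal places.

0.738

P(all 7 different) = 18/18 · 17/18 · ··· · 12/18 ≈ 0.262.
P(at least two equal) = 1 − 0.262 = 0.738.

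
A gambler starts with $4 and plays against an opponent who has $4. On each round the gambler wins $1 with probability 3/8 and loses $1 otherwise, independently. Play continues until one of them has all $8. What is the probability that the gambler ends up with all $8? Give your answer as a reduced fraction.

81/706

Let r = q/p = (5/8)/(3/8) = 5/3. The recurrence P(i) = p·P(i+1) + q·P(i−1) with P(0)=0, P(8)=1 gives P(i) = (1 − r^i)/(1 − r^8).
P(4) = (1 − (5/3)^4) / (1 − (5/3)^8) = 81/706.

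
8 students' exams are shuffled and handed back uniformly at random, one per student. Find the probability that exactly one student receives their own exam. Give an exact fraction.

Choose which one is fixed: C(8,1) = 8 ways.
The remaining 7 must have no fixed point: D(7) = 1854.
P = 8·1854/40320 = 103/280.

103/280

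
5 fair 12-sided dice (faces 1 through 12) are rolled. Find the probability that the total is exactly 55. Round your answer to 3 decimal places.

There are 12^5 = 248832 equally likely outcomes.
The number of ordered 5-tuples from {1,…,12} summing to 55 is 126.
P(sum = 55) = 126/248832 = 7/13824 ≈ 0.001.

0.001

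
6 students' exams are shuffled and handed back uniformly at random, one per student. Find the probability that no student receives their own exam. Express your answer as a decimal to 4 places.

0.3681

This is the derangement probability: permutations of 6 with no fixed point.
D(6) = 6! · (1 − 1/1! + 1/2! − ··· + (−1)^6/6!) = 265.
P = 265/720 = 53/144 ≈ 0.3681.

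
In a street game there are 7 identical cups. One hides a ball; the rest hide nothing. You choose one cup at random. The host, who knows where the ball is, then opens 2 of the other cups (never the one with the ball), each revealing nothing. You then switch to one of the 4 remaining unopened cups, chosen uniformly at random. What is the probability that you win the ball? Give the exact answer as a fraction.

Your original cup holds the ball with probability 1/7, so the other 6 collectively hold it with probability 6/7.
The host can always find 2 empty cups to open, so the reveals don't change that 6/7; it is now spread over the 4 remaining unopened cups.
P(win by switching) = (6/7) · (1/4) = 3/14.

3/14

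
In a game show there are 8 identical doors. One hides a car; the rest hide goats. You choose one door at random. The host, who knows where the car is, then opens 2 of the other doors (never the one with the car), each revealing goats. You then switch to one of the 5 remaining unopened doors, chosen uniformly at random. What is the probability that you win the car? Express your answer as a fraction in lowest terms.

7/40

Your original door holds the car with probability 1/8, so the other 7 collectively hold it with probability 7/8.
The host can always find 2 empty doors to open, so the reveals don't change that 7/8; it is now spread over the 5 remaining unopened doors.
P(win by switching) = (7/8) · (1/5) = 7/40.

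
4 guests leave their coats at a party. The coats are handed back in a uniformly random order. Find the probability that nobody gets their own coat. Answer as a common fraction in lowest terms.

3/8

This is the derangement probability: permutations of 4 with no fixed point.
D(4) = 4! · (1 − 1/1! + 1/2! − ··· + (−1)^4/4!) = 9.
P = 9/24 = 3/8.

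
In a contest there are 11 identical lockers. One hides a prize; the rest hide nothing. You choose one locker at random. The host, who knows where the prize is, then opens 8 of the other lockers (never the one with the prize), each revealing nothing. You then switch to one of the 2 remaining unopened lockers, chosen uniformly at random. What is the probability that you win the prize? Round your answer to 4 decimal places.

Your original locker holds the prize with probability 1/11, so the other 10 collectively hold it with probability 10/11.
The host can always find 8 empty lockers to open, so the reveals don't change that 10/11; it is now spread over the 2 remaining unopened lockers.
P(win by switching) = (10/11) · (1/2) = 5/11 ≈ 0.4545.

0.4545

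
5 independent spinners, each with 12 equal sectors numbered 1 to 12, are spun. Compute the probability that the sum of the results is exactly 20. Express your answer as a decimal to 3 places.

0.015

There are 12^5 = 248832 equally likely outcomes.
The number of ordered 5-tuples from {1,…,12} summing to 20 is 3701.
P(sum = 20) = 3701/248832 ≈ 0.015.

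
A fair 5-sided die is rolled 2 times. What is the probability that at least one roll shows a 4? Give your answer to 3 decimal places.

0.360

P(no roll shows a 4) = (4/5)^2 ≈ 0.640.
P(at least one) = 1 − 0.640 = 0.360.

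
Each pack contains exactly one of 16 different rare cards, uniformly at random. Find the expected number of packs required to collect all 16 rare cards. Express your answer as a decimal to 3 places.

54.092

After i distinct types are collected, each trial gives a new one with probability (16−i)/16, so the expected wait for the next new type is 16/(16−i).
E = 16/16 + 16/15 + 16/14 + 16/13 + 16/12 + 16/11 + 16/10 + 16/9 + 16/8 + 16/7 + 16/6 + 16/5 + 16/4 + 16/3 + 16/2 + 16/1 = 2436559/45045 ≈ 54.092.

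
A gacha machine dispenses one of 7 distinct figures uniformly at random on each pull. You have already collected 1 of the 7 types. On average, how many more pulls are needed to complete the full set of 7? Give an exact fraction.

343/20

Starting from 1 distinct type, each trial gives a new one with probability (7−i)/7 when i types are held, so the wait for the next new type is 7/(7−i).
E = 7/6 + 7/5 + 7/4 + 7/3 + 7/2 + 7/1 = 343/20.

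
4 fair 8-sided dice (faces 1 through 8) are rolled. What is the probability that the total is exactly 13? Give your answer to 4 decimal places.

0.0498

There are 8^4 = 4096 equally likely outcomes.
The number of ordered 4-tuples from {1,…,8} summing to 13 is 204.
P(sum = 13) = 204/4096 = 51/1024 ≈ 0.0498.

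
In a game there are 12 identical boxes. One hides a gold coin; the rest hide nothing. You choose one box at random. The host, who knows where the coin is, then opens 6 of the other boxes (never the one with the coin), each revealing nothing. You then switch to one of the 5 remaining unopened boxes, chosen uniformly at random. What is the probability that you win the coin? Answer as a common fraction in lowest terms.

11/60

Your original box holds the coin with probability 1/12, so the other 11 collectively hold it with probability 11/12.
The host can always find 6 empty boxes to open, so the reveals don't change that 11/12; it is now spread over the 5 remaining unopened boxes.
P(win by switching) = (11/12) · (1/5) = 11/60.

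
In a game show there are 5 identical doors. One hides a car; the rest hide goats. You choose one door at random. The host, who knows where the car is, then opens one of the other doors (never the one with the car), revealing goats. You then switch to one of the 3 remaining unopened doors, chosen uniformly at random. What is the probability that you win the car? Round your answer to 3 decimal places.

0.267

Your original door holds the car with probability 1/5, so the other 4 collectively hold it with probability 4/5.
The host can always find an empty door to open, so this doesn't change that 4/5; it is now spread over the 3 remaining unopened doors.
P(win by switching) = (4/5) · (1/3) = 4/15 ≈ 0.267.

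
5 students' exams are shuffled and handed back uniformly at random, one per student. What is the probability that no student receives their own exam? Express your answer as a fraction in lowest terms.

This is the derangement probability: permutations of 5 with no fixed point.
D(5) = 5! · (1 − 1/1! + 1/2! − ··· + (−1)^5/5!) = 44.
P = 44/120 = 11/30.

11/30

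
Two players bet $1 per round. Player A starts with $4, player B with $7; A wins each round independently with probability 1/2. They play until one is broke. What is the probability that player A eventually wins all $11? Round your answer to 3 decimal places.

With a fair step, P(i) = ½P(i−1) + ½P(i+1) with P(0)=0, P(11)=1 has the linear solution P(i) = i/11.
P(4) = 4/11 ≈ 0.364.

0.364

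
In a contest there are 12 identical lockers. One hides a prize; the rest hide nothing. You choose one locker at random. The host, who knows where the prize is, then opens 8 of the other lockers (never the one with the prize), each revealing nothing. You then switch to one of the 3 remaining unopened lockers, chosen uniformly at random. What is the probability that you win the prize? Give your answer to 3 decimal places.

Your original locker holds the prize with probability 1/12, so the other 11 collectively hold it with probability 11/12.
The host can always find 8 empty lockers to open, so the reveals don't change that 11/12; it is now spread over the 3 remaining unopened lockers.
P(win by switching) = (11/12) · (1/3) = 11/36 ≈ 0.306.

0.306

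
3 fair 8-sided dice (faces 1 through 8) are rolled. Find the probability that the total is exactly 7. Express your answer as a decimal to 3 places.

There are 8^3 = 512 equally likely outcomes.
The number of ordered 3-tuples from {1,…,8} summing to 7 is 15.
P(sum = 7) = 15/512 ≈ 0.029.

0.029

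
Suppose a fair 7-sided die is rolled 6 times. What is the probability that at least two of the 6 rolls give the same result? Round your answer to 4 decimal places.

0.9572

P(all 6 different) = 7/7 · 6/7 · ··· · 2/7 ≈ 0.0428.
P(at least two equal) = 1 − 0.0428 = 0.9572.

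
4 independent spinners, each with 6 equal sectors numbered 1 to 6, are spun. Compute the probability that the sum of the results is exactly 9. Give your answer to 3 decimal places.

0.043

There are 6^4 = 1296 equally likely outcomes.
The number of ordered 4-tuples from {1,…,6} summing to 9 is 56.
P(sum = 9) = 56/1296 = 7/162 ≈ 0.043.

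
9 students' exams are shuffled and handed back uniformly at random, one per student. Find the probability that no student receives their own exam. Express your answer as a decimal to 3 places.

This is the derangement probability: permutations of 9 with no fixed point.
D(9) = 9! · (1 − 1/1! + 1/2! − ··· + (−1)^9/9!) = 133496.
P = 133496/362880 = 16687/45360 ≈ 0.368.

0.368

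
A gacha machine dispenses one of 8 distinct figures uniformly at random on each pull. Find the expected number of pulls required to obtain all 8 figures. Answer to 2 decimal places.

21.74

After i distinct types are collected, each trial gives a new one with probability (8−i)/8, so the expected wait for the next new type is 8/(8−i).
E = 8/8 + 8/7 + 8/6 + 8/5 + 8/4 + 8/3 + 8/2 + 8/1 = 761/35 ≈ 21.74.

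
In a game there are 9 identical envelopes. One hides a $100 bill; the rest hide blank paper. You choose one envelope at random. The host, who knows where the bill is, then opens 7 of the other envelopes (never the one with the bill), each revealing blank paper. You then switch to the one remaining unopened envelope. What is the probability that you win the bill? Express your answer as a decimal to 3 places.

0.889

Your original envelope holds the bill with probability 1/9, so the other 8 collectively hold it with probability 8/9.
The host can always find 7 empty envelopes to open, so the reveals don't change that 8/9; it is now spread over the 1 remaining unopened envelope.
P(win by switching) = (8/9) · (1/1) = 8/9 ≈ 0.889.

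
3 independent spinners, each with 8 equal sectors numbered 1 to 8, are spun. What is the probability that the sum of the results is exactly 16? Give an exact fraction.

21/256

There are 8^3 = 512 equally likely outcomes.
The number of ordered 3-tuples from {1,…,8} summing to 16 is 42.
P(sum = 16) = 42/512 = 21/256.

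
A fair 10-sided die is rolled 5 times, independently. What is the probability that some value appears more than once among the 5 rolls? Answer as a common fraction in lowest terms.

436/625

P(all 5 different) = 10/10 · 9/10 · ··· · 6/10 = 189/625.
P(at least two equal) = 1 − 189/625 = 436/625.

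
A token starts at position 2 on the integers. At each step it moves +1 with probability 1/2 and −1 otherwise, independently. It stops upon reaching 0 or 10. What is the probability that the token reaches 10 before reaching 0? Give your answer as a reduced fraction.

1/5

With a fair step, P(i) = ½P(i−1) + ½P(i+1) with P(0)=0, P(10)=1 has the linear solution P(i) = i/10.
P(2) = 2/10 = 1/5.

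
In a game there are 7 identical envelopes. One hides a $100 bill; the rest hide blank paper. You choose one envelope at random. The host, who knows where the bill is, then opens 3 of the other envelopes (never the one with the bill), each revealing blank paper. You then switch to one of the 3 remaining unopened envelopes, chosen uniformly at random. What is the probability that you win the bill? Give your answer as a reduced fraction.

Your original envelope holds the bill with probability 1/7, so the other 6 collectively hold it with probability 6/7.
The host can always find 3 empty envelopes to open, so the reveals don't change that 6/7; it is now spread over the 3 remaining unopened envelopes.
P(win by switching) = (6/7) · (1/3) = 2/7.

2/7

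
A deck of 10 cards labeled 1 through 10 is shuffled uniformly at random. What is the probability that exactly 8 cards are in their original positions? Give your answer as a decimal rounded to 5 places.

0.00001

Choose which 8 of the 10 are fixed: C(10,8) = 45 ways.
The remaining 2 must have no fixed point: D(2) = 1.
P = 45·1/3628800 = 1/80640 ≈ 0.00001.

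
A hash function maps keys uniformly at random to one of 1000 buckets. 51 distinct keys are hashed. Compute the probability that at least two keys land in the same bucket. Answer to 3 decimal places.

0.727

It's easier to compute the probability that all 51 are distinct.
P(all distinct) = 1000/1000 · 999/1000 · ··· · 950/1000 ≈ 0.273.
So the probability of at least one match is 1 − 0.273 = 0.727.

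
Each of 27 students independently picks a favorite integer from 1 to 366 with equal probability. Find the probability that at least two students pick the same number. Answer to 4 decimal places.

0.6258

It's easier to compute the probability that all 27 are distinct.
P(all distinct) = 366/366 · 365/366 · ··· · 340/366 ≈ 0.3742.
So the probability of at least one match is 1 − 0.3742 = 0.6258.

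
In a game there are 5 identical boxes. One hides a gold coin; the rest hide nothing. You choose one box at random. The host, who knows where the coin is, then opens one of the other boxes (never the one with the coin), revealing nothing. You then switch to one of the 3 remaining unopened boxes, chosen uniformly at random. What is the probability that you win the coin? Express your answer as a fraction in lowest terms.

4/15

Your original box holds the coin with probability 1/5, so the other 4 collectively hold it with probability 4/5.
The host can always find an empty box to open, so this doesn't change that 4/5; it is now spread over the 3 remaining unopened boxes.
P(win by switching) = (4/5) · (1/3) = 4/15.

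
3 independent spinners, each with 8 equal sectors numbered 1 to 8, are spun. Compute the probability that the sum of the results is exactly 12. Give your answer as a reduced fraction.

23/256

There are 8^3 = 512 equally likely outcomes.
The number of ordered 3-tuples from {1,…,8} summing to 12 is 46.
P(sum = 12) = 46/512 = 23/256.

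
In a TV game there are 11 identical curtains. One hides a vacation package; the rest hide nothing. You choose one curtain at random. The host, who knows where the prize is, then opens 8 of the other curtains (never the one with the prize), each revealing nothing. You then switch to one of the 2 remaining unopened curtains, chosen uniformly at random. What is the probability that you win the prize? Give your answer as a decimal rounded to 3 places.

0.455

Your original curtain holds the prize with probability 1/11, so the other 10 collectively hold it with probability 10/11.
The host can always find 8 empty curtains to open, so the reveals don't change that 10/11; it is now spread over the 2 remaining unopened curtains.
P(win by switching) = (10/11) · (1/2) = 5/11 ≈ 0.455.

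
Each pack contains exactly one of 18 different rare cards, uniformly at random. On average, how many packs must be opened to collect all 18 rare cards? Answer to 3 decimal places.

62.912

After i distinct types are collected, each trial gives a new one with probability (18−i)/18, so the expected wait for the next new type is 18/(18−i).
E = 18/18 + 18/17 + 18/16 + 18/15 + 18/14 + 18/13 + 18/12 + 18/11 + 18/10 + 18/9 + 18/8 + 18/7 + 18/6 + 18/5 + 18/4 + 18/3 + 18/2 + 18/1 = 42822903/680680 ≈ 62.912.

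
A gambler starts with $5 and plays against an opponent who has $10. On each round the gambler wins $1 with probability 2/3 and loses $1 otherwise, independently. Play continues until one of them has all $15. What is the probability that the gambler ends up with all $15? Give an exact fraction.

Let r = q/p = (1/3)/(2/3) = 1/2. The recurrence P(i) = p·P(i+1) + q·P(i−1) with P(0)=0, P(15)=1 gives P(i) = (1 − r^i)/(1 − r^15).
P(5) = (1 − (1/2)^5) / (1 − (1/2)^15) = 1024/1057.

1024/1057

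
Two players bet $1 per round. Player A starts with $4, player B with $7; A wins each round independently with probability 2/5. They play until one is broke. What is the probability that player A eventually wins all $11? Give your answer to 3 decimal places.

0.048

Let r = q/p = (3/5)/(2/5) = 3/2. The recurrence P(i) = p·P(i+1) + q·P(i−1) with P(0)=0, P(11)=1 gives P(i) = (1 − r^i)/(1 − r^11).
P(4) = (1 − (3/2)^4) / (1 − (3/2)^11) = 8320/175099 ≈ 0.048.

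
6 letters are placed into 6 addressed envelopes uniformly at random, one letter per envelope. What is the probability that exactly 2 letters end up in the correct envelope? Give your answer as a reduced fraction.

3/16

Choose which 2 of the 6 are fixed: C(6,2) = 15 ways.
The remaining 4 must have no fixed point: D(4) = 9.
P = 15·9/720 = 3/16.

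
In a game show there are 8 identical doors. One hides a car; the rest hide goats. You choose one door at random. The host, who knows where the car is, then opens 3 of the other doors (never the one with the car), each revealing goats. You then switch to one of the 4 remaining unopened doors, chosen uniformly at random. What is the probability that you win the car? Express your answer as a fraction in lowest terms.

7/32

Your original door holds the car with probability 1/8, so the other 7 collectively hold it with probability 7/8.
The host can always find 3 empty doors to open, so the reveals don't change that 7/8; it is now spread over the 4 remaining unopened doors.
P(win by switching) = (7/8) · (1/4) = 7/32.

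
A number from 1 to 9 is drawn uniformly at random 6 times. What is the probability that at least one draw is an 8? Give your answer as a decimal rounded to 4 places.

0.5067

P(no draw is an 8) = (8/9)^6 ≈ 0.4933.
P(at least one) = 1 − 0.4933 = 0.5067.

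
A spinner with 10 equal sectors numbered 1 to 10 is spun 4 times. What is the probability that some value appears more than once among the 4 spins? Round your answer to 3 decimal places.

P(all 4 different) = 10/10 · 9/10 · ··· · 7/10 ≈ 0.504.
P(at least two equal) = 1 − 0.504 = 0.496.

0.496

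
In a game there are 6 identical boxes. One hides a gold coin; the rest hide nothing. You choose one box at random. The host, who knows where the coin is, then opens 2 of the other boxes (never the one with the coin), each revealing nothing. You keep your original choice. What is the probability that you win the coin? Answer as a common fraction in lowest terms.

The host can always open 2 empty boxes regardless of your choice, so the reveals give no information about your original box.
P(win by staying) = 1/6.

1/6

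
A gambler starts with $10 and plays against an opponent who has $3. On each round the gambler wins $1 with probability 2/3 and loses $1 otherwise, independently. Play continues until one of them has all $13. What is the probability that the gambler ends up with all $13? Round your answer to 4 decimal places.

0.9991

Let r = q/p = (1/3)/(2/3) = 1/2. The recurrence P(i) = p·P(i+1) + q·P(i−1) with P(0)=0, P(13)=1 gives P(i) = (1 − r^i)/(1 − r^13).
P(10) = (1 − (1/2)^10) / (1 − (1/2)^13) = 8184/8191 ≈ 0.9991.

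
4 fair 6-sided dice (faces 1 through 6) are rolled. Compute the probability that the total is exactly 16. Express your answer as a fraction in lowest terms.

125/1296

There are 6^4 = 1296 equally likely outcomes.
The number of ordered 4-tuples from {1,…,6} summing to 16 is 125.
P(sum = 16) = 125/1296.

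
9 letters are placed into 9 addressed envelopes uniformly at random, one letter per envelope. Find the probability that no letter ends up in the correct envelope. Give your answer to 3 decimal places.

This is the derangement probability: permutations of 9 with no fixed point.
D(9) = 9! · (1 − 1/1! + 1/2! − ··· + (−1)^9/9!) = 133496.
P = 133496/362880 = 16687/45360 ≈ 0.368.

0.368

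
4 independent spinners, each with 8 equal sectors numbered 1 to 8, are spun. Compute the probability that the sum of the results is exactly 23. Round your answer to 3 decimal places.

0.050

There are 8^4 = 4096 equally likely outcomes.
The number of ordered 4-tuples from {1,…,8} summing to 23 is 204.
P(sum = 23) = 204/4096 = 51/1024 ≈ 0.050.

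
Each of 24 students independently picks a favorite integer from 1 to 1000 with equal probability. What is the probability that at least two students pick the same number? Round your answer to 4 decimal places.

0.2428

It's easier to compute the probability that all 24 are distinct.
P(all distinct) = 1000/1000 · 999/1000 · ··· · 977/1000 ≈ 0.7572.
So the probability of at least one match is 1 − 0.7572 = 0.2428.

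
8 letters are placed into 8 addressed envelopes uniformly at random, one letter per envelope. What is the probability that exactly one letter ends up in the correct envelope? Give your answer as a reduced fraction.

103/280

Choose which one is fixed: C(8,1) = 8 ways.
The remaining 7 must have no fixed point: D(7) = 1854.
P = 8·1854/40320 = 103/280.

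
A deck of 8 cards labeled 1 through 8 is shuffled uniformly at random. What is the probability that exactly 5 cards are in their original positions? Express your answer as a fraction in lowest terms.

1/360

Choose which 5 of the 8 are fixed: C(8,5) = 56 ways.
The remaining 3 must have no fixed point: D(3) = 2.
P = 56·2/40320 = 1/360.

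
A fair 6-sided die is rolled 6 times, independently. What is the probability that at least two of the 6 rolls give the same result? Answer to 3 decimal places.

P(all 6 different) = 6/6 · 5/6 · ··· · 1/6 ≈ 0.015.
P(at least two equal) = 1 − 0.015 = 0.985.

0.985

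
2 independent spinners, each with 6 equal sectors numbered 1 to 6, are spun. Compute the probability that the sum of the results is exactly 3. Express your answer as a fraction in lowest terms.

1/18

There are 6^2 = 36 equally likely outcomes.
The number of ordered 2-tuples from {1,…,6} summing to 3 is 2.
P(sum = 3) = 2/36 = 1/18.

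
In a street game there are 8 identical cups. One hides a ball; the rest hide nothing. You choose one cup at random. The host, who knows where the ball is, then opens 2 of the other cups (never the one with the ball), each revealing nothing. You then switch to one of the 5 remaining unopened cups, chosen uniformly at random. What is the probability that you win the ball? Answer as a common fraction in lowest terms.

7/40

Your original cup holds the ball with probability 1/8, so the other 7 collectively hold it with probability 7/8.
The host can always find 2 empty cups to open, so the reveals don't change that 7/8; it is now spread over the 5 remaining unopened cups.
P(win by switching) = (7/8) · (1/5) = 7/40.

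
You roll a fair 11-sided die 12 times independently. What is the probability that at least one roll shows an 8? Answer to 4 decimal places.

0.6814

P(no roll shows an 8) = (10/11)^12 ≈ 0.3186.
P(at least one) = 1 − 0.3186 = 0.6814.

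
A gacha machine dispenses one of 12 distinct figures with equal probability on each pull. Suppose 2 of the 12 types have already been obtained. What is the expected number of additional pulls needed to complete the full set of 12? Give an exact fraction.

Starting from 2 distinct types, each trial gives a new one with probability (12−i)/12 when i types are held, so the wait for the next new type is 12/(12−i).
E = 12/10 + 12/9 + 12/8 + 12/7 + 12/6 + 12/5 + 12/4 + 12/3 + 12/2 + 12/1 = 7381/210.

7381/210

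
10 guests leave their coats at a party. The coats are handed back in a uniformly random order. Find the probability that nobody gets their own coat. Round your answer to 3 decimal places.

0.368

This is the derangement probability: permutations of 10 with no fixed point.
D(10) = 10! · (1 − 1/1! + 1/2! − ··· + (−1)^10/10!) = 1334961.
P = 1334961/3628800 = 16481/44800 ≈ 0.368.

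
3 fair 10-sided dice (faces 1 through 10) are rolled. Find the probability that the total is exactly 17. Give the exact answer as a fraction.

There are 10^3 = 1000 equally likely outcomes.
The number of ordered 3-tuples from {1,…,10} summing to 17 is 75.
P(sum = 17) = 75/1000 = 3/40.

3/40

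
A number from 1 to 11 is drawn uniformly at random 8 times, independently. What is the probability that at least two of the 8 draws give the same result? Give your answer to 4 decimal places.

P(all 8 different) = 11/11 · 10/11 · ··· · 4/11 ≈ 0.0310.
P(at least two equal) = 1 − 0.0310 = 0.9690.

0.9690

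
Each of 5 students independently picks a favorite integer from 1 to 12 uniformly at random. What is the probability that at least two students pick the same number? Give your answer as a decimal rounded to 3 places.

0.618

It's easier to compute the probability that all 5 are distinct.
P(all distinct) = 12/12 · 11/12 · ··· · 8/12 ≈ 0.382.
So the probability of at least one match is 1 − 0.382 = 0.618.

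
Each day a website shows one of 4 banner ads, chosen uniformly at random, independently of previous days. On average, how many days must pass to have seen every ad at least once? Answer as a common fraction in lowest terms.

After i distinct types are collected, each trial gives a new one with probability (4−i)/4, so the expected wait for the next new type is 4/(4−i).
E = 4/4 + 4/3 + 4/2 + 4/1 = 25/3.

25/3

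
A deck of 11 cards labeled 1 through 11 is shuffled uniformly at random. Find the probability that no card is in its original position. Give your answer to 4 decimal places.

0.3679

This is the derangement probability: permutations of 11 with no fixed point.
D(11) = 11! · (1 − 1/1! + 1/2! − ··· + (−1)^11/11!) = 14684570.
P = 14684570/39916800 = 1468457/3991680 ≈ 0.3679.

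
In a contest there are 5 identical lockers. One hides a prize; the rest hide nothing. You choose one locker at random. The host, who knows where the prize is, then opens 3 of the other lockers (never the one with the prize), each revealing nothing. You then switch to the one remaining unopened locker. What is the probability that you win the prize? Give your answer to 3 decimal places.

Your original locker holds the prize with probability 1/5, so the other 4 collectively hold it with probability 4/5.
The host can always find 3 empty lockers to open, so the reveals don't change that 4/5; it is now spread over the 1 remaining unopened locker.
P(win by switching) = (4/5) · (1/1) = 4/5 ≈ 0.800.

0.800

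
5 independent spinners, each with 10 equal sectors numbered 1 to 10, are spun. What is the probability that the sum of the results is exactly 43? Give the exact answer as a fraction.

There are 10^5 = 100000 equally likely outcomes.
The number of ordered 5-tuples from {1,…,10} summing to 43 is 330.
P(sum = 43) = 330/100000 = 33/10000.

33/10000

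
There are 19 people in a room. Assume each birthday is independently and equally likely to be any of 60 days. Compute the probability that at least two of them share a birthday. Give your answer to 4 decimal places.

It's easier to compute the probability that all 19 are distinct.
P(all distinct) = 60/60 · 59/60 · ··· · 42/60 ≈ 0.0408.
So the probability of at least one match is 1 − 0.0408 = 0.9592.

0.9592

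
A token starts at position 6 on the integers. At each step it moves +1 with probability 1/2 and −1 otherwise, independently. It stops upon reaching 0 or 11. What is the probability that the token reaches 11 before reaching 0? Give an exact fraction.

With a fair step, P(i) = ½P(i−1) + ½P(i+1) with P(0)=0, P(11)=1 has the linear solution P(i) = i/11.
P(6) = 6/11.

6/11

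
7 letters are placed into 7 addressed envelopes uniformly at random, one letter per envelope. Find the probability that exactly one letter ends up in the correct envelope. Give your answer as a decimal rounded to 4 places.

0.3681

Choose which one is fixed: C(7,1) = 7 ways.
The remaining 6 must have no fixed point: D(6) = 265.
P = 7·265/5040 = 53/144 ≈ 0.3681.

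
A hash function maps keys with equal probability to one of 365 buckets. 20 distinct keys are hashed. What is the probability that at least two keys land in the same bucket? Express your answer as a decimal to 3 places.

It's easier to compute the probability that all 20 are distinct.
P(all distinct) = 365/365 · 364/365 · ··· · 346/365 ≈ 0.589.
So the probability of at least one match is 1 − 0.589 = 0.411.

0.411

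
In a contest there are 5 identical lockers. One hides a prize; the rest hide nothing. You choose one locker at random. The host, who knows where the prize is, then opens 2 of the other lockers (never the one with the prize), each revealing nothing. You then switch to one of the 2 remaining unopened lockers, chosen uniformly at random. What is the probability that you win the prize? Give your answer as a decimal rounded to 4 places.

Your original locker holds the prize with probability 1/5, so the other 4 collectively hold it with probability 4/5.
The host can always find 2 empty lockers to open, so the reveals don't change that 4/5; it is now spread over the 2 remaining unopened lockers.
P(win by switching) = (4/5) · (1/2) = 2/5 ≈ 0.4000.

0.4000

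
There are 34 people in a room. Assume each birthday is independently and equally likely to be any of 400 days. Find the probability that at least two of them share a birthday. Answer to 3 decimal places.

0.764

It's easier to compute the probability that all 34 are distinct.
P(all distinct) = 400/400 · 399/400 · ··· · 367/400 ≈ 0.236.
So the probability of at least one match is 1 − 0.236 = 0.764.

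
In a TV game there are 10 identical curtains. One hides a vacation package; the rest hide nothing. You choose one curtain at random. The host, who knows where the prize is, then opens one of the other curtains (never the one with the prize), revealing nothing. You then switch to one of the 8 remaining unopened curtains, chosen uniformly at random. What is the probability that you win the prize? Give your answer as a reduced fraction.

Your original curtain holds the prize with probability 1/10, so the other 9 collectively hold it with probability 9/10.
The host can always find an empty curtain to open, so this doesn't change that 9/10; it is now spread over the 8 remaining unopened curtains.
P(win by switching) = (9/10) · (1/8) = 9/80.

9/80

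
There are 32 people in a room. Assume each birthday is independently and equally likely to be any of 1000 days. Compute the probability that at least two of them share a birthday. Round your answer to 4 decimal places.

It's easier to compute the probability that all 32 are distinct.
P(all distinct) = 1000/1000 · 999/1000 · ··· · 969/1000 ≈ 0.6057.
So the probability of at least one match is 1 − 0.6057 = 0.3943.

0.3943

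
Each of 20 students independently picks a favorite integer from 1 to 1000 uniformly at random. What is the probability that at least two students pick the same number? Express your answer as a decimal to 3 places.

0.174

It's easier to compute the probability that all 20 are distinct.
P(all distinct) = 1000/1000 · 999/1000 · ··· · 981/1000 ≈ 0.826.
So the probability of at least one match is 1 − 0.826 = 0.174.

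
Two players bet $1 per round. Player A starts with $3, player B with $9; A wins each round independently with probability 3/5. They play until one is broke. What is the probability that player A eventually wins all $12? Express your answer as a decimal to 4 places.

Let r = q/p = (2/5)/(3/5) = 2/3. The recurrence P(i) = p·P(i+1) + q·P(i−1) with P(0)=0, P(12)=1 gives P(i) = (1 − r^i)/(1 − r^12).
P(3) = (1 − (2/3)^3) / (1 − (2/3)^12) = 19683/27755 ≈ 0.7092.

0.7092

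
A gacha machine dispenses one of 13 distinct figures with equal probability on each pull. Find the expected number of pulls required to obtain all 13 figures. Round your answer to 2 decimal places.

After i distinct types are collected, each trial gives a new one with probability (13−i)/13, so the expected wait for the next new type is 13/(13−i).
E = 13/13 + 13/12 + 13/11 + 13/10 + 13/9 + 13/8 + 13/7 + 13/6 + 13/5 + 13/4 + 13/3 + 13/2 + 13/1 = 1145993/27720 ≈ 41.34.

41.34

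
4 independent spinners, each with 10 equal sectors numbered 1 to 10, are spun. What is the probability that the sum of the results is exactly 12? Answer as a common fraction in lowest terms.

There are 10^4 = 10000 equally likely outcomes.
The number of ordered 4-tuples from {1,…,10} summing to 12 is 165.
P(sum = 12) = 165/10000 = 33/2000.

33/2000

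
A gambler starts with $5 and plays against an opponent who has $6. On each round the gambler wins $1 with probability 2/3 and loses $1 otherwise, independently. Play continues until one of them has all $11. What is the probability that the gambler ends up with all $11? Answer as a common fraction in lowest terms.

Let r = q/p = (1/3)/(2/3) = 1/2. The recurrence P(i) = p·P(i+1) + q·P(i−1) with P(0)=0, P(11)=1 gives P(i) = (1 − r^i)/(1 − r^11).
P(5) = (1 − (1/2)^5) / (1 − (1/2)^11) = 1984/2047.

1984/2047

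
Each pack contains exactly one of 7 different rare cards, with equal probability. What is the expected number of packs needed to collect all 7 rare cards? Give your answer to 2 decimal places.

18.15

After i distinct types are collected, each trial gives a new one with probability (7−i)/7, so the expected wait for the next new type is 7/(7−i).
E = 7/7 + 7/6 + 7/5 + 7/4 + 7/3 + 7/2 + 7/1 = 363/20 ≈ 18.15.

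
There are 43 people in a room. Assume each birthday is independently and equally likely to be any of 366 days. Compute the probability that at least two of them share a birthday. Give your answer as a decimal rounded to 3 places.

0.923

It's easier to compute the probability that all 43 are distinct.
P(all distinct) = 366/366 · 365/366 · ··· · 324/366 ≈ 0.077.
So the probability of at least one match is 1 − 0.077 = 0.923.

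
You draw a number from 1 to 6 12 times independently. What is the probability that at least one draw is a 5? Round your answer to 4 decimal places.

P(no draw is a 5) = (5/6)^12 ≈ 0.1122.
P(at least one) = 1 − 0.1122 = 0.8878.

0.8878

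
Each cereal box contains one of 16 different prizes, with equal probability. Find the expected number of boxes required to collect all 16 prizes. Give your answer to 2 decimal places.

After i distinct types are collected, each trial gives a new one with probability (16−i)/16, so the expected wait for the next new type is 16/(16−i).
E = 16/16 + 16/15 + 16/14 + 16/13 + 16/12 + 16/11 + 16/10 + 16/9 + 16/8 + 16/7 + 16/6 + 16/5 + 16/4 + 16/3 + 16/2 + 16/1 = 2436559/45045 ≈ 54.09.

54.09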